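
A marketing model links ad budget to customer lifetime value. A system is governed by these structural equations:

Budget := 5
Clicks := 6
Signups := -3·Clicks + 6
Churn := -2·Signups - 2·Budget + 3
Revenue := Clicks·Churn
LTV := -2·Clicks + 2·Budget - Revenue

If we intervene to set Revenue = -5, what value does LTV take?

3

The intervention breaks the incoming arrows to Revenue: Revenue := Clicks·Churn no longer applies, and Revenue = -5.
LTV = -2·Clicks + 2·Budget - Revenue  [with Clicks=6, Budget=5, Revenue=-5]  = 3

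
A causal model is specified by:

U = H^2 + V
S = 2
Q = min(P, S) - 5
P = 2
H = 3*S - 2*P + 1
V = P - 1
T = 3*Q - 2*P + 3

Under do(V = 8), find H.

3

Under do(V=8), the mechanism V = P - 1 is discarded; V is fixed at 8.
Since H is not a descendant of the intervened variable, it is unaffected.
H = 3*S - 2*P + 1  [with S=2, P=2]  = 3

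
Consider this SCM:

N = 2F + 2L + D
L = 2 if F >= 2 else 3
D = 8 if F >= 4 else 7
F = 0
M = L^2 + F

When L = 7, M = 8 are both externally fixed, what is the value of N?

21

Under do(L = 7, M = 8), each intervened variable's structural equation is replaced by its fixed value.
D = 8 if F >= 4 else 7  [with F=0]  = 7
N = 2F + 2L + D  [with F=0, L=7, D=7]  = 21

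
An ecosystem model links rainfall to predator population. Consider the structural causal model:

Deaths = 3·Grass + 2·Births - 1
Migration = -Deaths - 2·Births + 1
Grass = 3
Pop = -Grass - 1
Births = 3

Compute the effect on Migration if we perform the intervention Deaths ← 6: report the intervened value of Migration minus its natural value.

8

The intervention breaks the incoming arrows to Deaths: Deaths = 3·Grass + 2·Births - 1 no longer applies, and Deaths = 6.
Migration = -Deaths - 2·Births + 1  [with Deaths=6, Births=3]  = -11
Without intervention: Deaths = 3·Grass + 2·Births - 1  [with Grass=3, Births=3]  = 14; Migration = -Deaths - 2·Births + 1  [with Deaths=14, Births=3]  = -19.
Change = -11 − (-19) = 8.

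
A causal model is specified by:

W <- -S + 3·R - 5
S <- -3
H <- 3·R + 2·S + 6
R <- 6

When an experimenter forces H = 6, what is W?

16

Under do(H=6), the mechanism H <- 3·R + 2·S + 6 is discarded; H is fixed at 6.
Since W is not a descendant of the intervened variable, it is unaffected.
W = -S + 3·R - 5  [with S=-3, R=6]  = 16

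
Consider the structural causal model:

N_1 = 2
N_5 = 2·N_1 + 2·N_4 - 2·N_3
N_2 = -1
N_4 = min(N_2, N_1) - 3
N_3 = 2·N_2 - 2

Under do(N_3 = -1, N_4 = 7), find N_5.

Setting N_3 = -1, N_4 = 7 by intervention discards those variables' equations.
N_5 = 2·N_1 + 2·N_4 - 2·N_3  [with N_1=2, N_4=7, N_3=-1]  = 20

20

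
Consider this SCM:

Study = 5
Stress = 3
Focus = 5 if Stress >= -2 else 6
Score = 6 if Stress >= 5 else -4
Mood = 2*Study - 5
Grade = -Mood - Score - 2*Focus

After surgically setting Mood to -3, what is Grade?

The intervention breaks the incoming arrows to Mood: Mood = 2*Study - 5 no longer applies, and Mood = -3.
Focus = 5 if Stress >= -2 else 6  [with Stress=3]  = 5
Score = 6 if Stress >= 5 else -4  [with Stress=3]  = -4
Grade = -Mood - Score - 2*Focus  [with Mood=-3, Score=-4, Focus=5]  = -3

-3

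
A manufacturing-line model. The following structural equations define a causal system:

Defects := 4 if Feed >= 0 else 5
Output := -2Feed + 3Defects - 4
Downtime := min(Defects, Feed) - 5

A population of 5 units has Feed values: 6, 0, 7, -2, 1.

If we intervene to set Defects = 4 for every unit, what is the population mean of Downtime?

-3.6

Under do(Defects=4), Defects's equation is replaced by Defects=4 for every unit. Per-unit Downtime: -1, -5, -1, -7, -4. Mean = -3.6.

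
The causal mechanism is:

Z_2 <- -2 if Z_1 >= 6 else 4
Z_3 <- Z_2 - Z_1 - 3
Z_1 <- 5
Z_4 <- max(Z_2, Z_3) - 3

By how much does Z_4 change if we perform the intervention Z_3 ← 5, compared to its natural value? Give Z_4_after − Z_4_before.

1

The intervention breaks the incoming arrows to Z_3: Z_3 <- Z_2 - Z_1 - 3 no longer applies, and Z_3 = 5.
Z_2 = -2 if Z_1 >= 6 else 4  [with Z_1=5]  = 4
Z_4 = max(Z_2, Z_3) - 3  [with Z_2=4, Z_3=5]  = 2
Without intervention: Z_2 = -2 if Z_1 >= 6 else 4  [with Z_1=5]  = 4; Z_3 = Z_2 - Z_1 - 3  [with Z_2=4, Z_1=5]  = -4; Z_4 = max(Z_2, Z_3) - 3  [with Z_2=4, Z_3=-4]  = 1.
Change = 2 − 1 = 1.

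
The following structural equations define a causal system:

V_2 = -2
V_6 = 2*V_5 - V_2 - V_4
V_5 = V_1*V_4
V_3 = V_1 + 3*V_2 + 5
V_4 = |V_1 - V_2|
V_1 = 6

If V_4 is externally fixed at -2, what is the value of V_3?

Under do(V_4=-2), the mechanism V_4 = |V_1 - V_2| is discarded; V_4 is fixed at -2.
Since V_3 is not a descendant of the intervened variable, it is unaffected.
V_3 = V_1 + 3*V_2 + 5  [with V_1=6, V_2=-2]  = 5

5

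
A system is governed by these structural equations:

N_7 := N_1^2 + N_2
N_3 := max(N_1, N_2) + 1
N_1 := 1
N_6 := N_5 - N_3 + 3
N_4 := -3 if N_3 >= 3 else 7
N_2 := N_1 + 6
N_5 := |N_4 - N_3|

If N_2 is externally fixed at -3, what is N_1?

1

Under do(N_2=-3), the mechanism N_2 := N_1 + 6 is discarded; N_2 is fixed at -3.
N_1 is not downstream of the intervention, so its value is determined by the original equations.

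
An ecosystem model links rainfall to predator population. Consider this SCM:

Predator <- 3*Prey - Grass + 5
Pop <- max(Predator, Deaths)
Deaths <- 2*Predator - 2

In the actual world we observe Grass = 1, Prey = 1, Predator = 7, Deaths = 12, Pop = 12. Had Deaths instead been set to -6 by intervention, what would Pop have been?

Intervening sets Deaths = -6 and removes its equation (Deaths <- 2*Predator - 2).
Predator = 3*Prey - Grass + 5  [with Prey=1, Grass=1]  = 7
Pop = max(Predator, Deaths)  [with Predator=7, Deaths=-6]  = 7

7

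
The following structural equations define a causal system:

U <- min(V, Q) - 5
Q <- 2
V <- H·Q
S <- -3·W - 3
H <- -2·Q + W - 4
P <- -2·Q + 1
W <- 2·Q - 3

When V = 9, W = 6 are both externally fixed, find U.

The joint intervention fixes V = 9, W = 6, removing each variable's own equation.
U = min(V, Q) - 5  [with V=9, Q=2]  = -3

-3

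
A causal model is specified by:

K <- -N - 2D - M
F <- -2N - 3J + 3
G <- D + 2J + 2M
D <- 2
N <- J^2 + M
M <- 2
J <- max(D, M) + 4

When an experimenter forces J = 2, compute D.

Under do(J=2), the mechanism J <- max(D, M) + 4 is discarded; J is fixed at 2.
D is not downstream of the intervention, so its value is determined by the original equations.

2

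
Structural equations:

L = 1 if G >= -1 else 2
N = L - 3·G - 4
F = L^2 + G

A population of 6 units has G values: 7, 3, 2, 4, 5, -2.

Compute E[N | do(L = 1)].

-12.5

The intervention sets L=1 in all 6 units regardless of G. Recomputing N per unit gives -24, -12, -9, -15, -18, 3; average -12.5.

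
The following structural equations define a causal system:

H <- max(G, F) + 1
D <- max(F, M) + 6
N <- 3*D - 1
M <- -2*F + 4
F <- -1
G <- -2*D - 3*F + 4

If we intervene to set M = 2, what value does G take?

Under do(M=2), the mechanism M <- -2*F + 4 is discarded; M is fixed at 2.
D = max(F, M) + 6  [with F=-1, M=2]  = 8
G = -2*D - 3*F + 4  [with D=8, F=-1]  = -9

-9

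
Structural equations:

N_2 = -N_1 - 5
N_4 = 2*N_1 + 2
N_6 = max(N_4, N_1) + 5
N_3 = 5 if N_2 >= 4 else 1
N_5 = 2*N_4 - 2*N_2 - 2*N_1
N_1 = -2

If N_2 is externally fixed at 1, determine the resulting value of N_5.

do(N_2=1) replaces the equation N_2 = -N_1 - 5 with the constant N_2 = 1.
N_4 = 2*N_1 + 2  [with N_1=-2]  = -2
N_5 = 2*N_4 - 2*N_2 - 2*N_1  [with N_4=-2, N_2=1, N_1=-2]  = -2

-2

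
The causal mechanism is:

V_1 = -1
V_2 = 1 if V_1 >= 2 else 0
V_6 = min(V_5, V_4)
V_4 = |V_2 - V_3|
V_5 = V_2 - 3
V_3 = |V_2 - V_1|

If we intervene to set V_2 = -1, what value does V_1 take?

-1

Under do(V_2=-1), the mechanism V_2 = 1 if V_1 >= 2 else 0 is discarded; V_2 is fixed at -1.
V_1 is not downstream of the intervention, so its value is determined by the original equations.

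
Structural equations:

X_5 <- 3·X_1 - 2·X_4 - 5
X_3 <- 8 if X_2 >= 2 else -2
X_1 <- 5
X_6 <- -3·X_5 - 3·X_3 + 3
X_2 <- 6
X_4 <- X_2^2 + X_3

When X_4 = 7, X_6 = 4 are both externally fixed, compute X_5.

Setting X_4 = 7, X_6 = 4 by intervention discards those variables' equations.
X_5 = 3·X_1 - 2·X_4 - 5  [with X_1=5, X_4=7]  = -4

-4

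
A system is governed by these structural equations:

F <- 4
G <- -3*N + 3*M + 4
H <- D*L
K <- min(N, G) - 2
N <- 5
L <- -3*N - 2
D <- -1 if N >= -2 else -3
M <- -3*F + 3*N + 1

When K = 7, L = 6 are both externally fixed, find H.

-6

Setting K = 7, L = 6 by intervention discards those variables' equations.
D = -1 if N >= -2 else -3  [with N=5]  = -1
H = D*L  [with D=-1, L=6]  = -6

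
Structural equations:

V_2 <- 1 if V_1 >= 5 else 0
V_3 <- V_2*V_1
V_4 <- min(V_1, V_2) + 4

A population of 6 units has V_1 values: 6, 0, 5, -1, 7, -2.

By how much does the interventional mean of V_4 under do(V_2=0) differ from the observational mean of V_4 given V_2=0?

Every unit gets V_2=0 under the intervention. V_4 values become 4, 4, 4, 3, 4, 2; E[V_4|do(V_2=0)] = 3.5.
Observing V_2=0 restricts to units where V_2's equation naturally yields 0: V_1 ∈ {0, -1, -2}. In that subpopulation V_4 = 4, 3, 2, mean 3.
Difference = 3.5 − 3 = 0.5.

0.5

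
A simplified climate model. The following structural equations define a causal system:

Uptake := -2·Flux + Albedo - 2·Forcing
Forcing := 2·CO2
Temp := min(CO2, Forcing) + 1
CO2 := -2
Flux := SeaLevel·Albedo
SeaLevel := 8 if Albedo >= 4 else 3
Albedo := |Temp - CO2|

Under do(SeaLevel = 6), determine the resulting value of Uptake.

-3

Under do(SeaLevel=6), the mechanism SeaLevel := 8 if Albedo >= 4 else 3 is discarded; SeaLevel is fixed at 6.
Forcing = 2·CO2  [with CO2=-2]  = -4
Temp = min(CO2, Forcing) + 1  [with CO2=-2, Forcing=-4]  = -3
Albedo = |Temp - CO2|  [with Temp=-3, CO2=-2]  = 1
Flux = SeaLevel·Albedo  [with SeaLevel=6, Albedo=1]  = 6
Uptake = -2·Flux + Albedo - 2·Forcing  [with Flux=6, Albedo=1, Forcing=-4]  = -3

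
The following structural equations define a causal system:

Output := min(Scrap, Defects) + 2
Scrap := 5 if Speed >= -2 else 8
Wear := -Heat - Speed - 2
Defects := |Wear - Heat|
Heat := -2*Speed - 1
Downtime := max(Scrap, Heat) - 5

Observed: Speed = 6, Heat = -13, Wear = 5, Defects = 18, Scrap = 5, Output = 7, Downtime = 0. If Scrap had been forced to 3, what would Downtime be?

Under do(Scrap=3), the mechanism Scrap := 5 if Speed >= -2 else 8 is discarded; Scrap is fixed at 3.
Heat = -2*Speed - 1  [with Speed=6]  = -13
Downtime = max(Scrap, Heat) - 5  [with Scrap=3, Heat=-13]  = -2

-2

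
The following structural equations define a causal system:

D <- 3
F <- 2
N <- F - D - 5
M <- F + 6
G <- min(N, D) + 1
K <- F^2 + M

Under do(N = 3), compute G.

do(N=3) replaces the equation N <- F - D - 5 with the constant N = 3.
G = min(N, D) + 1  [with N=3, D=3]  = 4

4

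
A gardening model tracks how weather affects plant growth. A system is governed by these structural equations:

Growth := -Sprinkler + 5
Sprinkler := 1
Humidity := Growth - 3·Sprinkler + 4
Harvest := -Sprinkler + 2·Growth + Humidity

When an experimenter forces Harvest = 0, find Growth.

4

The intervention breaks the incoming arrows to Harvest: Harvest := -Sprinkler + 2·Growth + Humidity no longer applies, and Harvest = 0.
Since Growth is not a descendant of the intervened variable, it is unaffected.
Growth = -Sprinkler + 5  [with Sprinkler=1]  = 4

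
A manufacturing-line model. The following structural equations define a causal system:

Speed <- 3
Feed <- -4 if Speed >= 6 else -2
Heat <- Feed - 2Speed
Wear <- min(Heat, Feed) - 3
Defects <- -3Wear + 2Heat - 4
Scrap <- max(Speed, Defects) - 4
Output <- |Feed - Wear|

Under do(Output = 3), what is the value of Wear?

Under do(Output=3), the mechanism Output <- |Feed - Wear| is discarded; Output is fixed at 3.
Since Wear is not a descendant of the intervened variable, it is unaffected.
Feed = -4 if Speed >= 6 else -2  [with Speed=3]  = -2
Heat = Feed - 2Speed  [with Feed=-2, Speed=3]  = -8
Wear = min(Heat, Feed) - 3  [with Heat=-8, Feed=-2]  = -11

-11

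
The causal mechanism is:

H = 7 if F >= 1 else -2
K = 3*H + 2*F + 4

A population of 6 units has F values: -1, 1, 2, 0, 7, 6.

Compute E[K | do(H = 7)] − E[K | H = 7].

Under do(H=7), H's equation is replaced by H=7 for every unit. Per-unit K: 23, 27, 29, 25, 39, 37. Mean = 30.
Observing H=7 restricts to units where H's equation naturally yields 7: F ∈ {1, 2, 7, 6}. In that subpopulation K = 27, 29, 39, 37, mean 33.
Difference = 30 − 33 = -3.

-3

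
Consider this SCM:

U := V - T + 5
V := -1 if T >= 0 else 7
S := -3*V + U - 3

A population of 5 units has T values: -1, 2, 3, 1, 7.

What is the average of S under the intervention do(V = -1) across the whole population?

Under do(V=-1), V's equation is replaced by V=-1 for every unit. Per-unit S: 5, 2, 1, 3, -3. Mean = 1.6.

1.6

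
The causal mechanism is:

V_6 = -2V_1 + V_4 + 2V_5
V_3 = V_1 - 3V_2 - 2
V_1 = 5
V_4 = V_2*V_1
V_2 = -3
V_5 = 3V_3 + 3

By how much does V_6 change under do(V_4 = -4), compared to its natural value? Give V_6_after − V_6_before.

Under do(V_4=-4), the mechanism V_4 = V_2*V_1 is discarded; V_4 is fixed at -4.
V_3 = V_1 - 3V_2 - 2  [with V_1=5, V_2=-3]  = 12
V_5 = 3V_3 + 3  [with V_3=12]  = 39
V_6 = -2V_1 + V_4 + 2V_5  [with V_1=5, V_4=-4, V_5=39]  = 64
Without intervention: V_3 = V_1 - 3V_2 - 2  [with V_1=5, V_2=-3]  = 12; V_4 = V_2*V_1  [with V_2=-3, V_1=5]  = -15; V_5 = 3V_3 + 3  [with V_3=12]  = 39; V_6 = -2V_1 + V_4 + 2V_5  [with V_1=5, V_4=-15, V_5=39]  = 53.
Change = 64 − 53 = 11.

11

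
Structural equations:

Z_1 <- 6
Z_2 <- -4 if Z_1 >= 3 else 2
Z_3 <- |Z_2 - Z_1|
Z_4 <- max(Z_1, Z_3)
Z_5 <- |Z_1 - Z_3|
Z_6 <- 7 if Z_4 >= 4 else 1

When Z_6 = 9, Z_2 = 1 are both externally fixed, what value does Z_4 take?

6

Under do(Z_6 = 9, Z_2 = 1), each intervened variable's structural equation is replaced by its fixed value.
Z_3 = |Z_2 - Z_1|  [with Z_2=1, Z_1=6]  = 5
Z_4 = max(Z_1, Z_3)  [with Z_1=6, Z_3=5]  = 6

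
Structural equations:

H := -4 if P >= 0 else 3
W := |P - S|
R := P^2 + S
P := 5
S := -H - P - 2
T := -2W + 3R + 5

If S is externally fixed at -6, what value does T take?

The intervention breaks the incoming arrows to S: S := -H - P - 2 no longer applies, and S = -6.
W = |P - S|  [with P=5, S=-6]  = 11
R = P^2 + S  [with P=5, S=-6]  = 19
T = -2W + 3R + 5  [with W=11, R=19]  = 40

40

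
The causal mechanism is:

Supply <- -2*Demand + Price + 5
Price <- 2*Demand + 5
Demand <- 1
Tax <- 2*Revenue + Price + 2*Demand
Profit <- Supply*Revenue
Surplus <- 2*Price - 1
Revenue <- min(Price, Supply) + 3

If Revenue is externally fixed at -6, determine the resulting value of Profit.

-60

Under do(Revenue=-6), the mechanism Revenue <- min(Price, Supply) + 3 is discarded; Revenue is fixed at -6.
Price = 2*Demand + 5  [with Demand=1]  = 7
Supply = -2*Demand + Price + 5  [with Demand=1, Price=7]  = 10
Profit = Supply*Revenue  [with Supply=10, Revenue=-6]  = -60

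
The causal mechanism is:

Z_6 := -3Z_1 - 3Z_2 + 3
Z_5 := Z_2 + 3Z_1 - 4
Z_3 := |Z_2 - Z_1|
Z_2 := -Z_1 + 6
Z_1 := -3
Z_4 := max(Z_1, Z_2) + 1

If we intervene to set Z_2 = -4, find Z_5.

do(Z_2=-4) replaces the equation Z_2 := -Z_1 + 6 with the constant Z_2 = -4.
Z_5 = Z_2 + 3Z_1 - 4  [with Z_2=-4, Z_1=-3]  = -17

-17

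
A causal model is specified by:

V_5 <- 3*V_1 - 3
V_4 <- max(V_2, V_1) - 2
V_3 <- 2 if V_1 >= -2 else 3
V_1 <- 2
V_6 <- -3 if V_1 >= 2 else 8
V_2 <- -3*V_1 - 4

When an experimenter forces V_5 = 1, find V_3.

do(V_5=1) replaces the equation V_5 <- 3*V_1 - 3 with the constant V_5 = 1.
V_3 is not downstream of the intervention, so its value is determined by the original equations.
V_3 = 2 if V_1 >= -2 else 3  [with V_1=2]  = 2

2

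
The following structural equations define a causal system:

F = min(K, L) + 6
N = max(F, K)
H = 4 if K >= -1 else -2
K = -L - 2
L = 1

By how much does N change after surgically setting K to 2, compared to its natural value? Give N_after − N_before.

4

do(K=2) replaces the equation K = -L - 2 with the constant K = 2.
F = min(K, L) + 6  [with K=2, L=1]  = 7
N = max(F, K)  [with F=7, K=2]  = 7
Without intervention: K = -L - 2  [with L=1]  = -3; F = min(K, L) + 6  [with K=-3, L=1]  = 3; N = max(F, K)  [with F=3, K=-3]  = 3.
Change = 7 − 3 = 4.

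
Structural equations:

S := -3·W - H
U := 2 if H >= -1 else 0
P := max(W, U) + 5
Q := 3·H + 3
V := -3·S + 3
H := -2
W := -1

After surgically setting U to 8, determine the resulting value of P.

13

The intervention breaks the incoming arrows to U: U := 2 if H >= -1 else 0 no longer applies, and U = 8.
P = max(W, U) + 5  [with W=-1, U=8]  = 13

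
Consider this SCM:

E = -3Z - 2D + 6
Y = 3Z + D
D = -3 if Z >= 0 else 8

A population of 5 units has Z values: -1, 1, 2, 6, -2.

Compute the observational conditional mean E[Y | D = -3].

Conditioning on D=-3 selects the 3 unit(s) with Z ∈ {1, 2, 6}. Their Y values: 0, 3, 15. Mean = 6.

6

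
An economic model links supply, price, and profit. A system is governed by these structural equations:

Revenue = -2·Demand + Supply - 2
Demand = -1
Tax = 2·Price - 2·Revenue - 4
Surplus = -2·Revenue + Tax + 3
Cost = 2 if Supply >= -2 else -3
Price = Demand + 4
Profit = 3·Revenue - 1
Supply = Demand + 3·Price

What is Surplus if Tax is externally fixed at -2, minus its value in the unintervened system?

Intervening sets Tax = -2 and removes its equation (Tax = 2·Price - 2·Revenue - 4).
Price = Demand + 4  [with Demand=-1]  = 3
Supply = Demand + 3·Price  [with Demand=-1, Price=3]  = 8
Revenue = -2·Demand + Supply - 2  [with Demand=-1, Supply=8]  = 8
Surplus = -2·Revenue + Tax + 3  [with Revenue=8, Tax=-2]  = -15
Without intervention: Price = Demand + 4  [with Demand=-1]  = 3; Supply = Demand + 3·Price  [with Demand=-1, Price=3]  = 8; Revenue = -2·Demand + Supply - 2  [with Demand=-1, Supply=8]  = 8; Tax = 2·Price - 2·Revenue - 4  [with Price=3, Revenue=8]  = -14; Surplus = -2·Revenue + Tax + 3  [with Revenue=8, Tax=-14]  = -27.
Change = -15 − (-27) = 12.

12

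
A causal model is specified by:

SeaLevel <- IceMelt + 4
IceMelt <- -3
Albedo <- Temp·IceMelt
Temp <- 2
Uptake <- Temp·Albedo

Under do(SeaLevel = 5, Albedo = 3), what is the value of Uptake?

6

The joint intervention fixes SeaLevel = 5, Albedo = 3, removing each variable's own equation.
Uptake = Temp·Albedo  [with Temp=2, Albedo=3]  = 6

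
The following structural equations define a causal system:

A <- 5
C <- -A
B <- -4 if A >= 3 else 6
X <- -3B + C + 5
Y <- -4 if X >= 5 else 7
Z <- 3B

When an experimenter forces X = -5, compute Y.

Intervening sets X = -5 and removes its equation (X <- -3B + C + 5).
Y = -4 if X >= 5 else 7  [with X=-5]  = 7

7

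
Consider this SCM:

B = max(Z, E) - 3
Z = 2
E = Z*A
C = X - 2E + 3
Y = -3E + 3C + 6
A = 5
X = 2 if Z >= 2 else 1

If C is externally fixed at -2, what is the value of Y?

Under do(C=-2), the mechanism C = X - 2E + 3 is discarded; C is fixed at -2.
E = Z*A  [with Z=2, A=5]  = 10
Y = -3E + 3C + 6  [with E=10, C=-2]  = -30

-30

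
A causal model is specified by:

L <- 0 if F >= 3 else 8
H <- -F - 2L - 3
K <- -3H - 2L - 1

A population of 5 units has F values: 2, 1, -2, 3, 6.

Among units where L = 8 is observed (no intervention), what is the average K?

Conditioning on L=8 selects the 3 unit(s) with F ∈ {2, 1, -2}. Their K values: 46, 43, 34. Mean = 41.

41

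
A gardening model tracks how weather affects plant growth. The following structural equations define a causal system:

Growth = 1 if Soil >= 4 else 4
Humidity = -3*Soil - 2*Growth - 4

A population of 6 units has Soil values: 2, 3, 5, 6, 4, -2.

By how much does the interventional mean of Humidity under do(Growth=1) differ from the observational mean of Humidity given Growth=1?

6

Every unit gets Growth=1 under the intervention. Humidity values become -12, -15, -21, -24, -18, 0; E[Humidity|do(Growth=1)] = -15.
Observing Growth=1 restricts to units where Growth's equation naturally yields 1: Soil ∈ {5, 6, 4}. In that subpopulation Humidity = -21, -24, -18, mean -21.
Difference = -15 − (-21) = 6.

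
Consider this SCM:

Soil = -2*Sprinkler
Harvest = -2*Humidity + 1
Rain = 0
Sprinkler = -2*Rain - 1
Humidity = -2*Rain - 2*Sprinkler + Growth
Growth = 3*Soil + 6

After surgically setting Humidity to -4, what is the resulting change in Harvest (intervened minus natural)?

36

The intervention breaks the incoming arrows to Humidity: Humidity = -2*Rain - 2*Sprinkler + Growth no longer applies, and Humidity = -4.
Harvest = -2*Humidity + 1  [with Humidity=-4]  = 9
Without intervention: Sprinkler = -2*Rain - 1  [with Rain=0]  = -1; Soil = -2*Sprinkler  [with Sprinkler=-1]  = 2; Growth = 3*Soil + 6  [with Soil=2]  = 12; Humidity = -2*Rain - 2*Sprinkler + Growth  [with Rain=0, Sprinkler=-1, Growth=12]  = 14; Harvest = -2*Humidity + 1  [with Humidity=14]  = -27.
Change = 9 − (-27) = 36.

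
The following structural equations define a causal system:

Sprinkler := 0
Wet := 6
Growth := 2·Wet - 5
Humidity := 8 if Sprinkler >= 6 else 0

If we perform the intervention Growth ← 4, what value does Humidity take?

The intervention breaks the incoming arrows to Growth: Growth := 2·Wet - 5 no longer applies, and Growth = 4.
Humidity is not downstream of the intervention, so its value is determined by the original equations.
Humidity = 8 if Sprinkler >= 6 else 0  [with Sprinkler=0]  = 0

0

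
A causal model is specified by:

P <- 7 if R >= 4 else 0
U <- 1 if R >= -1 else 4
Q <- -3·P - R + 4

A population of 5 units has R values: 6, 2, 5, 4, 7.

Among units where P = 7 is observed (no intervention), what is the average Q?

E[Q|P=7] averages over only the 4 units with P=7 (R = 6, 5, 4, 7): Q = -23, -22, -21, -24, mean -22.5.

-22.5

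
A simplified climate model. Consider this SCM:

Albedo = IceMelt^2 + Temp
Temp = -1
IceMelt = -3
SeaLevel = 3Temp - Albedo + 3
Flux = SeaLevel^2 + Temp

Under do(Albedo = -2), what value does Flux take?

do(Albedo=-2) replaces the equation Albedo = IceMelt^2 + Temp with the constant Albedo = -2.
SeaLevel = 3Temp - Albedo + 3  [with Temp=-1, Albedo=-2]  = 2
Flux = SeaLevel^2 + Temp  [with SeaLevel=2, Temp=-1]  = 3

3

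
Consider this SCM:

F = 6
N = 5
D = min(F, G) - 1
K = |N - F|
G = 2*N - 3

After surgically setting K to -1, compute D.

The intervention breaks the incoming arrows to K: K = |N - F| no longer applies, and K = -1.
Since D is not a descendant of the intervened variable, it is unaffected.
G = 2*N - 3  [with N=5]  = 7
D = min(F, G) - 1  [with F=6, G=7]  = 5

5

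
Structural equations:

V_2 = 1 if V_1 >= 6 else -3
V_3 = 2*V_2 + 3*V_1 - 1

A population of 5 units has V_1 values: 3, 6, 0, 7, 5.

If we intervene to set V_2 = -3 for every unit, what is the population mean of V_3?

5.6

Under do(V_2=-3), V_2's equation is replaced by V_2=-3 for every unit. Per-unit V_3: 2, 11, -7, 14, 8. Mean = 5.6.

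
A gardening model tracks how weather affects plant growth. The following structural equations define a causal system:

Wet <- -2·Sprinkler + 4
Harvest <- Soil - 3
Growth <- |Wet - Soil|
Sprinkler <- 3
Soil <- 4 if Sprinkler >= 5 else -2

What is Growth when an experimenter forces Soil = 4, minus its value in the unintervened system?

6

Under do(Soil=4), the mechanism Soil <- 4 if Sprinkler >= 5 else -2 is discarded; Soil is fixed at 4.
Wet = -2·Sprinkler + 4  [with Sprinkler=3]  = -2
Growth = |Wet - Soil|  [with Wet=-2, Soil=4]  = 6
Without intervention: Soil = 4 if Sprinkler >= 5 else -2  [with Sprinkler=3]  = -2; Wet = -2·Sprinkler + 4  [with Sprinkler=3]  = -2; Growth = |Wet - Soil|  [with Wet=-2, Soil=-2]  = 0.
Change = 6 − 0 = 6.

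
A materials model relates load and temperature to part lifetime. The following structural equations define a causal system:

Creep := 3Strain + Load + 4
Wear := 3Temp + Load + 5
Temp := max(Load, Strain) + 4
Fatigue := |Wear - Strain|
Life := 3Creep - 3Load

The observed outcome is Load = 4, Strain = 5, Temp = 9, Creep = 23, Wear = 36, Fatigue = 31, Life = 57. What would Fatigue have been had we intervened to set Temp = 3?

13

The intervention breaks the incoming arrows to Temp: Temp := max(Load, Strain) + 4 no longer applies, and Temp = 3.
Wear = 3Temp + Load + 5  [with Temp=3, Load=4]  = 18
Fatigue = |Wear - Strain|  [with Wear=18, Strain=5]  = 13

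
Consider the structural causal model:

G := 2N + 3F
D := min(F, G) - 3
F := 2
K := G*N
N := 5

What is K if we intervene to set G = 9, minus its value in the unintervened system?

-35

The intervention breaks the incoming arrows to G: G := 2N + 3F no longer applies, and G = 9.
K = G*N  [with G=9, N=5]  = 45
Without intervention: G = 2N + 3F  [with N=5, F=2]  = 16; K = G*N  [with G=16, N=5]  = 80.
Change = 45 − 80 = -35.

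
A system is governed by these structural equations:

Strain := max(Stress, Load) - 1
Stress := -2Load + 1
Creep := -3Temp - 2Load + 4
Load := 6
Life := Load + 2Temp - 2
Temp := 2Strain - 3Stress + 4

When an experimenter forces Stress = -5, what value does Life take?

62

Under do(Stress=-5), the mechanism Stress := -2Load + 1 is discarded; Stress is fixed at -5.
Strain = max(Stress, Load) - 1  [with Stress=-5, Load=6]  = 5
Temp = 2Strain - 3Stress + 4  [with Strain=5, Stress=-5]  = 29
Life = Load + 2Temp - 2  [with Load=6, Temp=29]  = 62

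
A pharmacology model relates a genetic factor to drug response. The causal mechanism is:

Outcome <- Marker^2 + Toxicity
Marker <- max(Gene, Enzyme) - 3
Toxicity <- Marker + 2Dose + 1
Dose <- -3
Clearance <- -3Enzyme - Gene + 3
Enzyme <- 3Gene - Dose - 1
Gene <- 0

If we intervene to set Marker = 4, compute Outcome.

15

The intervention breaks the incoming arrows to Marker: Marker <- max(Gene, Enzyme) - 3 no longer applies, and Marker = 4.
Toxicity = Marker + 2Dose + 1  [with Marker=4, Dose=-3]  = -1
Outcome = Marker^2 + Toxicity  [with Marker=4, Toxicity=-1]  = 15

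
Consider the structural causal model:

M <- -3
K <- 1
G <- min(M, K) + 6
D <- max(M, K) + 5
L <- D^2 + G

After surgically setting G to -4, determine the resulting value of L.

32

do(G=-4) replaces the equation G <- min(M, K) + 6 with the constant G = -4.
D = max(M, K) + 5  [with M=-3, K=1]  = 6
L = D^2 + G  [with D=6, G=-4]  = 32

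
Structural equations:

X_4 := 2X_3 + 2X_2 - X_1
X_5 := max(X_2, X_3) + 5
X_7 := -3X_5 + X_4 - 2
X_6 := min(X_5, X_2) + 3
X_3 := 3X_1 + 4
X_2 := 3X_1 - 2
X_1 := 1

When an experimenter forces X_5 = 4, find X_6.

The intervention breaks the incoming arrows to X_5: X_5 := max(X_2, X_3) + 5 no longer applies, and X_5 = 4.
X_2 = 3X_1 - 2  [with X_1=1]  = 1
X_6 = min(X_5, X_2) + 3  [with X_5=4, X_2=1]  = 4

4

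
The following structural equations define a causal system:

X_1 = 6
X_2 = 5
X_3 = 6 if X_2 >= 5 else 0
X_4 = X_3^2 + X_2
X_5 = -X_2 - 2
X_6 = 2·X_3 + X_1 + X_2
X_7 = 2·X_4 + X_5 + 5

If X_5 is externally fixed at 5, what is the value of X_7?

Under do(X_5=5), the mechanism X_5 = -X_2 - 2 is discarded; X_5 is fixed at 5.
X_3 = 6 if X_2 >= 5 else 0  [with X_2=5]  = 6
X_4 = X_3^2 + X_2  [with X_3=6, X_2=5]  = 41
X_7 = 2·X_4 + X_5 + 5  [with X_4=41, X_5=5]  = 92

92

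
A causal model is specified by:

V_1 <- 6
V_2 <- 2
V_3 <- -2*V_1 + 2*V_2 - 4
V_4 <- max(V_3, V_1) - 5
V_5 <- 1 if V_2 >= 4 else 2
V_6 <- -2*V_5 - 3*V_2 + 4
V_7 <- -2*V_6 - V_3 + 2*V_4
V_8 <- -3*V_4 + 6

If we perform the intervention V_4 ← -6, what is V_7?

12

The intervention breaks the incoming arrows to V_4: V_4 <- max(V_3, V_1) - 5 no longer applies, and V_4 = -6.
V_3 = -2*V_1 + 2*V_2 - 4  [with V_1=6, V_2=2]  = -12
V_5 = 1 if V_2 >= 4 else 2  [with V_2=2]  = 2
V_6 = -2*V_5 - 3*V_2 + 4  [with V_5=2, V_2=2]  = -6
V_7 = -2*V_6 - V_3 + 2*V_4  [with V_6=-6, V_3=-12, V_4=-6]  = 12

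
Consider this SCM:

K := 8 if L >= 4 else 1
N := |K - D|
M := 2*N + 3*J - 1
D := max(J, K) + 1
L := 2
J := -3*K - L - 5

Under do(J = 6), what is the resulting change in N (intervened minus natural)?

5

do(J=6) replaces the equation J := -3*K - L - 5 with the constant J = 6.
K = 8 if L >= 4 else 1  [with L=2]  = 1
D = max(J, K) + 1  [with J=6, K=1]  = 7
N = |K - D|  [with K=1, D=7]  = 6
Without intervention: K = 8 if L >= 4 else 1  [with L=2]  = 1; J = -3*K - L - 5  [with K=1, L=2]  = -10; D = max(J, K) + 1  [with J=-10, K=1]  = 2; N = |K - D|  [with K=1, D=2]  = 1.
Change = 6 − 1 = 5.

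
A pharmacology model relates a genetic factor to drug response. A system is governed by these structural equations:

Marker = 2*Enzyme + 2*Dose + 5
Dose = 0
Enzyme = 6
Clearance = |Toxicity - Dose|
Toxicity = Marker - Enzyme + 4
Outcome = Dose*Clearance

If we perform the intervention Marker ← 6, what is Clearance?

4

do(Marker=6) replaces the equation Marker = 2*Enzyme + 2*Dose + 5 with the constant Marker = 6.
Toxicity = Marker - Enzyme + 4  [with Marker=6, Enzyme=6]  = 4
Clearance = |Toxicity - Dose|  [with Toxicity=4, Dose=0]  = 4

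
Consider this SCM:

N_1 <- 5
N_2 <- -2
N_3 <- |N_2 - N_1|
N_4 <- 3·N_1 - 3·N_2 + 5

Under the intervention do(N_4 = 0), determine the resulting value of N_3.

Under do(N_4=0), the mechanism N_4 <- 3·N_1 - 3·N_2 + 5 is discarded; N_4 is fixed at 0.
Since N_3 is not a descendant of the intervened variable, it is unaffected.
N_3 = |N_2 - N_1|  [with N_2=-2, N_1=5]  = 7

7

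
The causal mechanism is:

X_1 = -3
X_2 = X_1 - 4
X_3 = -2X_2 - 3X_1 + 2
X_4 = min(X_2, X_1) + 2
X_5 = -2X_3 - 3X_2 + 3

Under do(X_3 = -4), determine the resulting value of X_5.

do(X_3=-4) replaces the equation X_3 = -2X_2 - 3X_1 + 2 with the constant X_3 = -4.
X_2 = X_1 - 4  [with X_1=-3]  = -7
X_5 = -2X_3 - 3X_2 + 3  [with X_3=-4, X_2=-7]  = 32

32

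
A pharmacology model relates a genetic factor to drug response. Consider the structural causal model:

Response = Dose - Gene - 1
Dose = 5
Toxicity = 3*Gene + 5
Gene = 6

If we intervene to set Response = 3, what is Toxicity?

The intervention breaks the incoming arrows to Response: Response = Dose - Gene - 1 no longer applies, and Response = 3.
Toxicity is not downstream of the intervention, so its value is determined by the original equations.
Toxicity = 3*Gene + 5  [with Gene=6]  = 23

23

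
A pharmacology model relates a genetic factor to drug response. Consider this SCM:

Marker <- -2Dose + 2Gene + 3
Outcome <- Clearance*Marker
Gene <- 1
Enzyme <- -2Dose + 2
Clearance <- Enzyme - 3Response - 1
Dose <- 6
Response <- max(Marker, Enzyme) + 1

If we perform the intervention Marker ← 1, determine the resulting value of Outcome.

-17

The intervention breaks the incoming arrows to Marker: Marker <- -2Dose + 2Gene + 3 no longer applies, and Marker = 1.
Enzyme = -2Dose + 2  [with Dose=6]  = -10
Response = max(Marker, Enzyme) + 1  [with Marker=1, Enzyme=-10]  = 2
Clearance = Enzyme - 3Response - 1  [with Enzyme=-10, Response=2]  = -17
Outcome = Clearance*Marker  [with Clearance=-17, Marker=1]  = -17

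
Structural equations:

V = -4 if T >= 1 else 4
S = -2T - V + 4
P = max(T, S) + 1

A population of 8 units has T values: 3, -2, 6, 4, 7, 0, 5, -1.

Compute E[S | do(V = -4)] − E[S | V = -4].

Under do(V=-4), V's equation is replaced by V=-4 for every unit. Per-unit S: 2, 12, -4, 0, -6, 8, -2, 10. Mean = 2.5.
Observing V=-4 restricts to units where V's equation naturally yields -4: T ∈ {3, 6, 4, 7, 5}. In that subpopulation S = 2, -4, 0, -6, -2, mean -2.
Difference = 2.5 − (-2) = 4.5.

4.5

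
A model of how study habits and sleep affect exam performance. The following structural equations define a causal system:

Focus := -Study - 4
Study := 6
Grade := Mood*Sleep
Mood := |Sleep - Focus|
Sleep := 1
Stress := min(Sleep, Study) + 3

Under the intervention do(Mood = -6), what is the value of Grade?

-6

The intervention breaks the incoming arrows to Mood: Mood := |Sleep - Focus| no longer applies, and Mood = -6.
Grade = Mood*Sleep  [with Mood=-6, Sleep=1]  = -6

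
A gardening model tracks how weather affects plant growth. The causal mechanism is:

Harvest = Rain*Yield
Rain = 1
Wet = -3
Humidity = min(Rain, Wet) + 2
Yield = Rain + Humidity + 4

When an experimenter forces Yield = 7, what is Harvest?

7

Intervening sets Yield = 7 and removes its equation (Yield = Rain + Humidity + 4).
Harvest = Rain*Yield  [with Rain=1, Yield=7]  = 7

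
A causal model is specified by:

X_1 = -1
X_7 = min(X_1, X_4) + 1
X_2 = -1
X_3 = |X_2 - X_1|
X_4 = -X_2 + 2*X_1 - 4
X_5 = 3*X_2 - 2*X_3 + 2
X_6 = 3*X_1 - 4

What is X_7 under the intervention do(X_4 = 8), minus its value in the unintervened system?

The intervention breaks the incoming arrows to X_4: X_4 = -X_2 + 2*X_1 - 4 no longer applies, and X_4 = 8.
X_7 = min(X_1, X_4) + 1  [with X_1=-1, X_4=8]  = 0
Without intervention: X_4 = -X_2 + 2*X_1 - 4  [with X_2=-1, X_1=-1]  = -5; X_7 = min(X_1, X_4) + 1  [with X_1=-1, X_4=-5]  = -4.
Change = 0 − (-4) = 4.

4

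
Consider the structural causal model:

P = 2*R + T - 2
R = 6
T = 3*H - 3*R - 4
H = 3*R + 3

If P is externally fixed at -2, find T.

41

Under do(P=-2), the mechanism P = 2*R + T - 2 is discarded; P is fixed at -2.
Since T is not a descendant of the intervened variable, it is unaffected.
H = 3*R + 3  [with R=6]  = 21
T = 3*H - 3*R - 4  [with H=21, R=6]  = 41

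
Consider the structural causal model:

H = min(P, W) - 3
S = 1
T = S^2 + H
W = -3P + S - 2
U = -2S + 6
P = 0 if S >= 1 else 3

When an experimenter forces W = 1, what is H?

The intervention breaks the incoming arrows to W: W = -3P + S - 2 no longer applies, and W = 1.
P = 0 if S >= 1 else 3  [with S=1]  = 0
H = min(P, W) - 3  [with P=0, W=1]  = -3

-3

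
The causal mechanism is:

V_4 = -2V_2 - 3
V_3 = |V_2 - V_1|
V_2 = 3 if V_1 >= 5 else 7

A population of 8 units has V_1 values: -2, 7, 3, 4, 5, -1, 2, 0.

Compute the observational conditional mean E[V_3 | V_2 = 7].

6

Conditioning on V_2=7 selects the 6 unit(s) with V_1 ∈ {-2, 3, 4, -1, 2, 0}. Their V_3 values: 9, 4, 3, 8, 5, 7. Mean = 6.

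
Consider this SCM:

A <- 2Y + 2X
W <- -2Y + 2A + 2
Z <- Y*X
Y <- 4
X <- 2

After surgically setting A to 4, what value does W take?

2

Intervening sets A = 4 and removes its equation (A <- 2Y + 2X).
W = -2Y + 2A + 2  [with Y=4, A=4]  = 2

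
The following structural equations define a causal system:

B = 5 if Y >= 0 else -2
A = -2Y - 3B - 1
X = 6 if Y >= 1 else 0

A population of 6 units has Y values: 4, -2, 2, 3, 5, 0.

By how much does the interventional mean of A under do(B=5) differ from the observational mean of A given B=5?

do(B=5) breaks B's dependence on Y. With B=5 fixed, A across the units is -24, -12, -20, -22, -26, -16, mean -20.
E[A|B=5] averages over only the 5 units with B=5 (Y = 4, 2, 3, 5, 0): A = -24, -20, -22, -26, -16, mean -21.6.
Difference = -20 − (-21.6) = 1.6.

1.6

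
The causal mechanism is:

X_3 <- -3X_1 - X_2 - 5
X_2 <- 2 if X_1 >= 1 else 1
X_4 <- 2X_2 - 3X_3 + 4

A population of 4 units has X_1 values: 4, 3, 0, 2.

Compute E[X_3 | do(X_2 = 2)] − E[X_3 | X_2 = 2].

Every unit gets X_2=2 under the intervention. X_3 values become -19, -16, -7, -13; E[X_3|do(X_2=2)] = -13.75.
E[X_3|X_2=2] averages over only the 3 units with X_2=2 (X_1 = 4, 3, 2): X_3 = -19, -16, -13, mean -16.
Difference = -13.75 − (-16) = 2.25.

2.25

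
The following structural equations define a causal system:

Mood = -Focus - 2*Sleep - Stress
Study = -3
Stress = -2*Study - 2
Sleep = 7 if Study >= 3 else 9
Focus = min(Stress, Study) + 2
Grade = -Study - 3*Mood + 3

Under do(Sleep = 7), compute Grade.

Under do(Sleep=7), the mechanism Sleep = 7 if Study >= 3 else 9 is discarded; Sleep is fixed at 7.
Stress = -2*Study - 2  [with Study=-3]  = 4
Focus = min(Stress, Study) + 2  [with Stress=4, Study=-3]  = -1
Mood = -Focus - 2*Sleep - Stress  [with Focus=-1, Sleep=7, Stress=4]  = -17
Grade = -Study - 3*Mood + 3  [with Study=-3, Mood=-17]  = 57

57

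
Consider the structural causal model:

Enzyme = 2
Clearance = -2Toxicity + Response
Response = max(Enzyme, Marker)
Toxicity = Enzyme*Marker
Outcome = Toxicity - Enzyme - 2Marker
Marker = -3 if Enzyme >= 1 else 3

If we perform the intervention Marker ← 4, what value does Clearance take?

do(Marker=4) replaces the equation Marker = -3 if Enzyme >= 1 else 3 with the constant Marker = 4.
Response = max(Enzyme, Marker)  [with Enzyme=2, Marker=4]  = 4
Toxicity = Enzyme*Marker  [with Enzyme=2, Marker=4]  = 8
Clearance = -2Toxicity + Response  [with Toxicity=8, Response=4]  = -12

-12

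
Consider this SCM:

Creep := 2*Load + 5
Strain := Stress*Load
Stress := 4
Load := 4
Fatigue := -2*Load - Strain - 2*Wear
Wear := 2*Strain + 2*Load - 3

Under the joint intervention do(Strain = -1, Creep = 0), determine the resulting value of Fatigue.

Setting Strain = -1, Creep = 0 by intervention discards those variables' equations.
Wear = 2*Strain + 2*Load - 3  [with Strain=-1, Load=4]  = 3
Fatigue = -2*Load - Strain - 2*Wear  [with Load=4, Strain=-1, Wear=3]  = -13

-13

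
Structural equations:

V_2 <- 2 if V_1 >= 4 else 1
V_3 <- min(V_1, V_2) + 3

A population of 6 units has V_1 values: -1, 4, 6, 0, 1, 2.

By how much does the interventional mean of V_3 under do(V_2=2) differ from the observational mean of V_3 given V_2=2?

-1

The intervention sets V_2=2 in all 6 units regardless of V_1. Recomputing V_3 per unit gives 2, 5, 5, 3, 4, 5; average 4.
Conditioning on V_2=2 selects the 2 unit(s) with V_1 ∈ {4, 6}. Their V_3 values: 5, 5. Mean = 5.
Difference = 4 − 5 = -1.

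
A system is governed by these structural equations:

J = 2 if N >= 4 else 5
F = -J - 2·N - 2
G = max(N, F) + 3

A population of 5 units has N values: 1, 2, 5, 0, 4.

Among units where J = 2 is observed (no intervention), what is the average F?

-13

Conditioning on J=2 selects the 2 unit(s) with N ∈ {5, 4}. Their F values: -14, -12. Mean = -13.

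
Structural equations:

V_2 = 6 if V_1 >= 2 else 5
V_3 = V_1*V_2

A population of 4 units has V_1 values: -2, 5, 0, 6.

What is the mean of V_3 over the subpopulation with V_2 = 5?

-5

Observing V_2=5 restricts to units where V_2's equation naturally yields 5: V_1 ∈ {-2, 0}. In that subpopulation V_3 = -10, 0, mean -5.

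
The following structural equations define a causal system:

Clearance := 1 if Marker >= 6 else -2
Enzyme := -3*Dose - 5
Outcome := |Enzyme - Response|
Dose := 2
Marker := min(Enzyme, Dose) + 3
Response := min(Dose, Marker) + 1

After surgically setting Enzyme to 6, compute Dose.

2

Under do(Enzyme=6), the mechanism Enzyme := -3*Dose - 5 is discarded; Enzyme is fixed at 6.
Dose is not downstream of the intervention, so its value is determined by the original equations.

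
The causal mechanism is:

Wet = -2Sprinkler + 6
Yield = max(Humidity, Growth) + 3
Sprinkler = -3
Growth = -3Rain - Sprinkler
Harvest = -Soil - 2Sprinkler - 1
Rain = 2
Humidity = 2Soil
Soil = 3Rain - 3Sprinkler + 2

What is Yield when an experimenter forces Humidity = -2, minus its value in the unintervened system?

-36

Intervening sets Humidity = -2 and removes its equation (Humidity = 2Soil).
Growth = -3Rain - Sprinkler  [with Rain=2, Sprinkler=-3]  = -3
Yield = max(Humidity, Growth) + 3  [with Humidity=-2, Growth=-3]  = 1
Without intervention: Soil = 3Rain - 3Sprinkler + 2  [with Rain=2, Sprinkler=-3]  = 17; Growth = -3Rain - Sprinkler  [with Rain=2, Sprinkler=-3]  = -3; Humidity = 2Soil  [with Soil=17]  = 34; Yield = max(Humidity, Growth) + 3  [with Humidity=34, Growth=-3]  = 37.
Change = 1 − 37 = -36.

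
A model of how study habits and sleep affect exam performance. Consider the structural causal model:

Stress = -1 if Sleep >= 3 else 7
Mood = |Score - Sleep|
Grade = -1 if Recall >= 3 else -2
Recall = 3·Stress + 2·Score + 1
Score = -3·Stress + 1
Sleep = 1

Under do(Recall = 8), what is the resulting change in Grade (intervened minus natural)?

The intervention breaks the incoming arrows to Recall: Recall = 3·Stress + 2·Score + 1 no longer applies, and Recall = 8.
Grade = -1 if Recall >= 3 else -2  [with Recall=8]  = -1
Without intervention: Stress = -1 if Sleep >= 3 else 7  [with Sleep=1]  = 7; Score = -3·Stress + 1  [with Stress=7]  = -20; Recall = 3·Stress + 2·Score + 1  [with Stress=7, Score=-20]  = -18; Grade = -1 if Recall >= 3 else -2  [with Recall=-18]  = -2.
Change = -1 − (-2) = 1.

1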